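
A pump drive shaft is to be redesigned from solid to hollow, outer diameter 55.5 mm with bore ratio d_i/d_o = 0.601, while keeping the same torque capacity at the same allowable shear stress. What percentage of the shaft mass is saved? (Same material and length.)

29.9 %

Equal τ_max and T ⇒ the solid shaft needs d_s³ = d_o³(1−k⁴), so d_s = 55.5·(1−0.601⁴)^(1/3) = 52.97 mm.
Area ratio A_h/A_s = d_o²(1−k²)/d_s² = (1−k²)/(1−k⁴)^(2/3) = 0.7012.
Mass saving = 1 − 0.7012 = 29.9 %.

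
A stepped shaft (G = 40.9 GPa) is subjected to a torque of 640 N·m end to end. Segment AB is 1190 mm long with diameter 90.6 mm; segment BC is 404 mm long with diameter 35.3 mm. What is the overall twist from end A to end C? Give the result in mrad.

44.3 mrad

J_AB = π(0.0906)⁴/32 = 6.61×10^-6 m⁴; J_BC = π(0.0353)⁴/32 = 1.52×10^-7 m⁴.
θ = (T/G)·Σ L_i/J_i = (640.0/40.9×10⁹)·(1.19/6.61×10^-6 + 0.404/1.52×10^-7) = 0.04429 rad.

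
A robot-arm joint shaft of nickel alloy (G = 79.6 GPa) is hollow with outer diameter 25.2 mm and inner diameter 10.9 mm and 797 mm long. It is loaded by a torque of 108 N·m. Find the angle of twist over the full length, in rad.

J = π(d_o⁴ − d_i⁴)/32 = π(0.0252⁴ − 0.0109⁴)/32 = 3.821×10^-8 m⁴.
θ = T·L/(G·J) = 108.0 × 0.797 / (79.6×10⁹ × 3.821×10^-8) = 0.02830 rad.

0.0283 rad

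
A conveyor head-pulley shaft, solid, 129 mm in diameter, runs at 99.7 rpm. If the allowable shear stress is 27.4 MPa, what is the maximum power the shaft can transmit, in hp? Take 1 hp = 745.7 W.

162 hp

J = πd⁴/32 = π(0.129)⁴/32 = 2.719×10^-5 m⁴.
T_max = τ_allow·J/r = 2.74×10^7 × 2.719×10^-5 / 0.0645 = 11550 N·m.
ω = 2π·99.7/60 = 10.44 rad/s, so P_max = T_max·ω = 1.206×10^5 W.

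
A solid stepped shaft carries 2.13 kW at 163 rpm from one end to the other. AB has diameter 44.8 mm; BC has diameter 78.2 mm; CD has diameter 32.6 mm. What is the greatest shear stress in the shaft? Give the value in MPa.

ω = 2π·163/60 = 17.07 rad/s, so T = P/ω = 2.13×10³ / 17.07 = 124.8 N·m.
Under the same torque, τ_max = 16T/(πd³) is largest where d is smallest — segment CD (d = 32.6 mm).
τ_max = 16·124.8/(π·(0.0326)³) = 1.834×10^7 Pa.

18.3 MPa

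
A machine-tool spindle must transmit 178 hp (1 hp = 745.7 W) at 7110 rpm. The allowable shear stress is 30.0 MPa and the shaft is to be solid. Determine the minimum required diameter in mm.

31.2 mm

ω = 2π·7110/60 = 744.6 rad/s, so T = P/ω = 178×745.7 / 744.6 = 178.3 N·m.
For a solid shaft τ_max = 16T/(πd³), so d = (16T/(π τ_allow))^(1/3) = (16·178.3/(π·3.00×10^7))^(1/3) = 0.03116 m.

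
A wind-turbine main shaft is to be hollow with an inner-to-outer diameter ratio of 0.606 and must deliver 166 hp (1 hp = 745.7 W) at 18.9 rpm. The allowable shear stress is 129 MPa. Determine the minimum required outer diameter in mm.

142 mm

ω = 2π·18.9/60 = 1.979 rad/s, so T = P/ω = 166×745.7 / 1.979 = 62540 N·m.
For a hollow shaft with d_i/d_o = 0.606: τ_max = 16T/(π d_o³ (1−k⁴)), so d_o = [16T/(π τ_allow (1−k⁴))]^(1/3) = [16·62540/(π·1.29×10^8·0.8651)]^(1/3) = 0.1418 m.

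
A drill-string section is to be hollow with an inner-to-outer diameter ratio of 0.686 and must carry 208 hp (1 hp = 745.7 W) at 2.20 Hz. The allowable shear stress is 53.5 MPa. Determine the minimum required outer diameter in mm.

111 mm

ω = 2π·2.20 = 13.82 rad/s, so T = P/ω = 208×745.7 / 13.82 = 11220 N·m.
For a hollow shaft with d_i/d_o = 0.686: τ_max = 16T/(π d_o³ (1−k⁴)), so d_o = [16T/(π τ_allow (1−k⁴))]^(1/3) = [16·11220/(π·5.35×10^7·0.7785)]^(1/3) = 0.1111 m.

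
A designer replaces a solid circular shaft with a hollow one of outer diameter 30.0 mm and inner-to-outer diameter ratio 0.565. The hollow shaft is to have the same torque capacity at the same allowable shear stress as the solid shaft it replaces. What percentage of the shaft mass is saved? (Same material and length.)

26.9 %

Equal τ_max and T ⇒ the solid shaft needs d_s³ = d_o³(1−k⁴), so d_s = 30.0·(1−0.565⁴)^(1/3) = 28.94 mm.
Area ratio A_h/A_s = d_o²(1−k²)/d_s² = (1−k²)/(1−k⁴)^(2/3) = 0.7313.
Mass saving = 1 − 0.7313 = 26.9 %.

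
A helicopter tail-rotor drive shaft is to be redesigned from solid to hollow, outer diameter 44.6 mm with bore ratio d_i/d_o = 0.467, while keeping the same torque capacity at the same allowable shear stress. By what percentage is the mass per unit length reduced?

Equal τ_max and T ⇒ the solid shaft needs d_s³ = d_o³(1−k⁴), so d_s = 44.6·(1−0.467⁴)^(1/3) = 43.88 mm.
Area ratio A_h/A_s = d_o²(1−k²)/d_s² = (1−k²)/(1−k⁴)^(2/3) = 0.8077.
Mass saving = 1 − 0.8077 = 19.2 %.

19.2 %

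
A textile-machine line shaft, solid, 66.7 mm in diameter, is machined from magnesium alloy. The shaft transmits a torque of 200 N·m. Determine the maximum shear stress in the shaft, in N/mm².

3.43 N/mm²

J = πd⁴/32 = π(0.0667)⁴/32 = 1.943×10^-6 m⁴.
τ_max = T·r/J = 200.0 × 0.0334 / 1.943×10^-6 = 3.433×10^6 Pa.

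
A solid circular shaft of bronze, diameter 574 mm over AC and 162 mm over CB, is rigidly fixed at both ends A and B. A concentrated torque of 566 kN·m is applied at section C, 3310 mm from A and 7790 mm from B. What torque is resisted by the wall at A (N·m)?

Compatibility: T_A·a/J_AC = T_B·b/J_CB with T_A + T_B = T₀.
J_AC = 0.0107 m⁴, J_CB = 6.76×10^-5 m⁴, so T_A = T₀·(J_AC/a)/((J_AC/a)+(J_CB/b)) = 564500 N·m, T_B = 1522 N·m.

564000 N·m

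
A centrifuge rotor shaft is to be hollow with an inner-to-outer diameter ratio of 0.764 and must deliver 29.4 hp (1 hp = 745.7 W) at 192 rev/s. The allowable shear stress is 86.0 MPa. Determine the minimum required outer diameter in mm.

ω = 2π·192 = 1206 rad/s, so T = P/ω = 29.4×745.7 / 1206 = 18.17 N·m.
For a hollow shaft with d_i/d_o = 0.764: τ_max = 16T/(π d_o³ (1−k⁴)), so d_o = [16T/(π τ_allow (1−k⁴))]^(1/3) = [16·18.17/(π·8.60×10^7·0.6593)]^(1/3) = 0.01177 m.

11.8 mm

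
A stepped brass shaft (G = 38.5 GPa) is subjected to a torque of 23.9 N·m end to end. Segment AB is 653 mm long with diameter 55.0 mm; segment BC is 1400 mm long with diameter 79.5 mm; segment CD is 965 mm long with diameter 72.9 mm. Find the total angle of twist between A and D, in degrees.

0.0509°

J_AB = π(0.0550)⁴/32 = 8.98×10^-7 m⁴; J_BC = π(0.0795)⁴/32 = 3.92×10^-6 m⁴; J_CD = π(0.0729)⁴/32 = 2.77×10^-6 m⁴.
θ = (T/G)·Σ L_i/J_i = (23.90/38.5×10⁹)·(0.653/8.98×10^-7 + 1.40/3.92×10^-6 + 0.965/2.77×10^-6) = 8.889×10^-4 rad.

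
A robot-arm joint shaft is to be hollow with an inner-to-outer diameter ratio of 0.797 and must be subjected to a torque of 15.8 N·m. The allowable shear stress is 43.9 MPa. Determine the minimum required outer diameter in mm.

For a hollow shaft with d_i/d_o = 0.797: τ_max = 16T/(π d_o³ (1−k⁴)), so d_o = [16T/(π τ_allow (1−k⁴))]^(1/3) = [16·15.80/(π·4.39×10^7·0.5965)]^(1/3) = 0.01454 m.

14.5 mm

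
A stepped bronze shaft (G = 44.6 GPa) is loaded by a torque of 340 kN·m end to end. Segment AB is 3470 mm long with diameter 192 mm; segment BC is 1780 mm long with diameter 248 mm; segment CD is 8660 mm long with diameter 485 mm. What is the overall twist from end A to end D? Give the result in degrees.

J_AB = π(0.192)⁴/32 = 1.33×10^-4 m⁴; J_BC = π(0.248)⁴/32 = 3.71×10^-4 m⁴; J_CD = π(0.485)⁴/32 = 5.43×10^-3 m⁴.
θ = (T/G)·Σ L_i/J_i = (340000/44.6×10⁹)·(3.47/1.33×10^-4 + 1.78/3.71×10^-4 + 8.66/5.43×10^-3) = 0.2470 rad.

14.2°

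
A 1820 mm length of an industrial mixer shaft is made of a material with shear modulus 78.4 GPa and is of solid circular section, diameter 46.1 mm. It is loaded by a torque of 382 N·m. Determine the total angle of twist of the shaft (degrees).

1.15°

J = πd⁴/32 = π(0.0461)⁴/32 = 4.434×10^-7 m⁴.
θ = T·L/(G·J) = 382.0 × 1.82 / (78.4×10⁹ × 4.434×10^-7) = 0.02000 rad.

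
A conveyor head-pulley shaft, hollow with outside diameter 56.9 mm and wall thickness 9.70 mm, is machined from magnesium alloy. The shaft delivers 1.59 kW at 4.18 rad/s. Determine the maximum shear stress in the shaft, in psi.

1880 psi

ω = 4.18 rad/s, so T = P/ω = 1.59×10³ / 4.180 = 380.4 N·m.
J = π(d_o⁴ − d_i⁴)/32 = π(0.0569⁴ − 0.0375⁴)/32 = 8.349×10^-7 m⁴.
τ_max = T·r/J = 380.4 × 0.0284 / 8.349×10^-7 = 1.296×10^7 Pa.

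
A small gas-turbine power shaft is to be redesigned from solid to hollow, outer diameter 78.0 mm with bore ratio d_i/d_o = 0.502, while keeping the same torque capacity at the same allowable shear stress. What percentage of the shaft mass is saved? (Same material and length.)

Equal τ_max and T ⇒ the solid shaft needs d_s³ = d_o³(1−k⁴), so d_s = 78.0·(1−0.502⁴)^(1/3) = 76.31 mm.
Area ratio A_h/A_s = d_o²(1−k²)/d_s² = (1−k²)/(1−k⁴)^(2/3) = 0.7814.
Mass saving = 1 − 0.7814 = 21.9 %.

21.9 %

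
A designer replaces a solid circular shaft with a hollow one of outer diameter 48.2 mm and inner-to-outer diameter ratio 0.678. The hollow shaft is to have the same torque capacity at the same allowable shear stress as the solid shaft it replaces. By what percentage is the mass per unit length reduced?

Equal τ_max and T ⇒ the solid shaft needs d_s³ = d_o³(1−k⁴), so d_s = 48.2·(1−0.678⁴)^(1/3) = 44.53 mm.
Area ratio A_h/A_s = d_o²(1−k²)/d_s² = (1−k²)/(1−k⁴)^(2/3) = 0.6330.
Mass saving = 1 − 0.6330 = 36.7 %.

36.7 %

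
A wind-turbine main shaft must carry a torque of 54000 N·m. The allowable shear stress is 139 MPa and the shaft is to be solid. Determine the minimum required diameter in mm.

For a solid shaft τ_max = 16T/(πd³), so d = (16T/(π τ_allow))^(1/3) = (16·54000/(π·1.39×10^8))^(1/3) = 0.1255 m.

126 mm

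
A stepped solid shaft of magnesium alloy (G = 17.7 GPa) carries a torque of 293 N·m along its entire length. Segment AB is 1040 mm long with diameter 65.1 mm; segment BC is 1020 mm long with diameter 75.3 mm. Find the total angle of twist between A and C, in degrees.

J_AB = π(0.0651)⁴/32 = 1.76×10^-6 m⁴; J_BC = π(0.0753)⁴/32 = 3.16×10^-6 m⁴.
θ = (T/G)·Σ L_i/J_i = (293.0/17.7×10⁹)·(1.04/1.76×10^-6 + 1.02/3.16×10^-6) = 0.01511 rad.

0.866°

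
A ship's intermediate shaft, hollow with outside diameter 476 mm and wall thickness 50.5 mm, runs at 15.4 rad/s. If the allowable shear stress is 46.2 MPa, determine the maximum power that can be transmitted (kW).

9260 kW

J = π(d_o⁴ − d_i⁴)/32 = π(0.476⁴ − 0.375⁴)/32 = 3.099×10^-3 m⁴.
T_max = τ_allow·J/r = 4.62×10^7 × 3.099×10^-3 / 0.238 = 601500 N·m.
ω = 15.4 rad/s, so P_max = T_max·ω = 9.263×10^6 W.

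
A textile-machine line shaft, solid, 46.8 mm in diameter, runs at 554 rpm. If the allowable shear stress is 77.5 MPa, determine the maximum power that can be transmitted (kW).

90.5 kW

J = πd⁴/32 = π(0.0468)⁴/32 = 4.710×10^-7 m⁴.
T_max = τ_allow·J/r = 7.75×10^7 × 4.710×10^-7 / 0.0234 = 1560 N·m.
ω = 2π·554/60 = 58.01 rad/s, so P_max = T_max·ω = 9.049×10^4 W.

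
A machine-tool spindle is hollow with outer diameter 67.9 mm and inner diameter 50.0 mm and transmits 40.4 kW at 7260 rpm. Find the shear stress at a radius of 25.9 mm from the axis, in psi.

ω = 2π·7260/60 = 760.3 rad/s, so T = P/ω = 40.4×10³ / 760.3 = 53.14 N·m.
J = π(d_o⁴ − d_i⁴)/32 = π(0.0679⁴ − 0.0500⁴)/32 = 1.473×10^-6 m⁴.
Shear stress varies linearly with radius: τ = T·r/J = 53.14 × 0.0259 / 1.473×10^-6 = 9.342×10^5 Pa.

135 psi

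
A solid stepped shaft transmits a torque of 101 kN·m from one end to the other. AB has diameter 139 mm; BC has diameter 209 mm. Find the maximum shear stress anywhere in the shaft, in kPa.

192000 kPa

Under the same torque, τ_max = 16T/(πd³) is largest where d is smallest — segment AB (d = 139 mm).
τ_max = 16·101000/(π·(0.139)³) = 1.915×10^8 Pa.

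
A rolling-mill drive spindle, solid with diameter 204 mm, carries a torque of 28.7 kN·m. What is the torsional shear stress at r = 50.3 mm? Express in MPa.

8.49 MPa

J = πd⁴/32 = π(0.204)⁴/32 = 1.700×10^-4 m⁴.
Shear stress varies linearly with radius: τ = T·r/J = 28700 × 0.0503 / 1.700×10^-4 = 8.490×10^6 Pa.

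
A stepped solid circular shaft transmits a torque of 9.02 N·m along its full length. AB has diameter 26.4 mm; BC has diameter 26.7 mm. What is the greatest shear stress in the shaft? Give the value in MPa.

2.50 MPa

Under the same torque, τ_max = 16T/(πd³) is largest where d is smallest — segment AB (d = 26.4 mm).
τ_max = 16·9.020/(π·(0.0264)³) = 2.497×10^6 Pa.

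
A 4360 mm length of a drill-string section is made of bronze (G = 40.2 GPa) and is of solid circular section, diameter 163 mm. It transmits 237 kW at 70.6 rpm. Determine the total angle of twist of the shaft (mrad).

ω = 2π·70.6/60 = 7.393 rad/s, so T = P/ω = 237×10³ / 7.393 = 32060 N·m.
J = πd⁴/32 = π(0.163)⁴/32 = 6.930×10^-5 m⁴.
θ = T·L/(G·J) = 32060 × 4.36 / (40.2×10⁹ × 6.930×10^-5) = 0.05017 rad.

50.2 mrad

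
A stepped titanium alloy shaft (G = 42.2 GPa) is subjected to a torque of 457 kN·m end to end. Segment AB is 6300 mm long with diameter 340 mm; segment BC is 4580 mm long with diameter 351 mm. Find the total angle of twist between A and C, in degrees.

4.89°

J_AB = π(0.340)⁴/32 = 1.31×10^-3 m⁴; J_BC = π(0.351)⁴/32 = 1.49×10^-3 m⁴.
θ = (T/G)·Σ L_i/J_i = (457000/42.2×10⁹)·(6.30/1.31×10^-3 + 4.58/1.49×10^-3) = 0.08529 rad.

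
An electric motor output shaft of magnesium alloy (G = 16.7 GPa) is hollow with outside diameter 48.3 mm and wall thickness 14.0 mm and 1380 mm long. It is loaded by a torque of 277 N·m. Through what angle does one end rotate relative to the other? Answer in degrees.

J = π(d_o⁴ − d_i⁴)/32 = π(0.0483⁴ − 0.0203⁴)/32 = 5.176×10^-7 m⁴.
θ = T·L/(G·J) = 277.0 × 1.38 / (16.7×10⁹ × 5.176×10^-7) = 0.04422 rad.

2.53°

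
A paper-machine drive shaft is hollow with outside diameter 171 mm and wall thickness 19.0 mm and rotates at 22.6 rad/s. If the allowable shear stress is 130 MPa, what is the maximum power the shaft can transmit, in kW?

1830 kW

J = π(d_o⁴ − d_i⁴)/32 = π(0.171⁴ − 0.133⁴)/32 = 5.322×10^-5 m⁴.
T_max = τ_allow·J/r = 1.30×10^8 × 5.322×10^-5 / 0.0855 = 80930 N·m.
ω = 22.6 rad/s, so P_max = T_max·ω = 1.829×10^6 W.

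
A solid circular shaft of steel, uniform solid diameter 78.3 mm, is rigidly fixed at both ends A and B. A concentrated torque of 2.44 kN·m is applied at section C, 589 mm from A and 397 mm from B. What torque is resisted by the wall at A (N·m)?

982 N·m

With uniform GJ and both ends fixed, compatibility θ_AC = θ_CB gives T_A·a = T_B·b, together with T_A + T_B = T₀.
T_A = T₀·b/(a+b) = 2440·397/986.0 = 982.4 N·m; T_B = 1458 N·m.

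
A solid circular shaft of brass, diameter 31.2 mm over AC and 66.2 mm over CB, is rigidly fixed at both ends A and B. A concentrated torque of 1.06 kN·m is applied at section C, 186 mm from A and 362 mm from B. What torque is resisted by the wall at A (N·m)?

Compatibility: T_A·a/J_AC = T_B·b/J_CB with T_A + T_B = T₀.
J_AC = 9.30×10^-8 m⁴, J_CB = 1.89×10^-6 m⁴, so T_A = T₀·(J_AC/a)/((J_AC/a)+(J_CB/b)) = 92.87 N·m, T_B = 967.1 N·m.

92.9 N·m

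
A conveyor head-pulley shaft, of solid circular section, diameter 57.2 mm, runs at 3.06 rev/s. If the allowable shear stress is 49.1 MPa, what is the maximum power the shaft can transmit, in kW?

J = πd⁴/32 = π(0.0572)⁴/32 = 1.051×10^-6 m⁴.
T_max = τ_allow·J/r = 4.91×10^7 × 1.051×10^-6 / 0.0286 = 1804 N·m.
ω = 2π·3.06 = 19.23 rad/s, so P_max = T_max·ω = 3.469×10^4 W.

34.7 kW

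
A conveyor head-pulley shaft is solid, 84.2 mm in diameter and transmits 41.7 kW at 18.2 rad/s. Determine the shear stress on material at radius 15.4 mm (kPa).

7150 kPa

ω = 18.2 rad/s, so T = P/ω = 41.7×10³ / 18.20 = 2291 N·m.
J = πd⁴/32 = π(0.0842)⁴/32 = 4.935×10^-6 m⁴.
Shear stress varies linearly with radius: τ = T·r/J = 2291 × 0.0154 / 4.935×10^-6 = 7.151×10^6 Pa.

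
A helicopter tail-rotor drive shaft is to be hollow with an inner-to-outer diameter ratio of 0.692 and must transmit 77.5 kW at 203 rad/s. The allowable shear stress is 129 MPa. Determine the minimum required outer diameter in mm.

26.9 mm

ω = 203 rad/s, so T = P/ω = 77.5×10³ / 203.0 = 381.8 N·m.
For a hollow shaft with d_i/d_o = 0.692: τ_max = 16T/(π d_o³ (1−k⁴)), so d_o = [16T/(π τ_allow (1−k⁴))]^(1/3) = [16·381.8/(π·1.29×10^8·0.7707)]^(1/3) = 0.02694 m.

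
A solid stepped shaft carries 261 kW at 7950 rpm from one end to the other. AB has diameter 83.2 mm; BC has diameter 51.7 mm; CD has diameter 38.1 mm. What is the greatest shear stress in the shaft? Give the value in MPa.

ω = 2π·7950/60 = 832.5 rad/s, so T = P/ω = 261×10³ / 832.5 = 313.5 N·m.
Under the same torque, τ_max = 16T/(πd³) is largest where d is smallest — segment CD (d = 38.1 mm).
τ_max = 16·313.5/(π·(0.0381)³) = 2.887×10^7 Pa.

28.9 MPa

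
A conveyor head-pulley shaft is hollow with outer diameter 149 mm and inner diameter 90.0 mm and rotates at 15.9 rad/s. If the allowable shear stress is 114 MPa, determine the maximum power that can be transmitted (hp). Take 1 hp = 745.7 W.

1370 hp

J = π(d_o⁴ − d_i⁴)/32 = π(0.149⁴ − 0.0900⁴)/32 = 4.195×10^-5 m⁴.
T_max = τ_allow·J/r = 1.14×10^8 × 4.195×10^-5 / 0.0745 = 64190 N·m.
ω = 15.9 rad/s, so P_max = T_max·ω = 1.021×10^6 W.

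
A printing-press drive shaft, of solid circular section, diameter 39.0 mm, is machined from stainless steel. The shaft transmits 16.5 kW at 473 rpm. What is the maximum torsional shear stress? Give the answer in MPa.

ω = 2π·473/60 = 49.53 rad/s, so T = P/ω = 16.5×10³ / 49.53 = 333.1 N·m.
J = πd⁴/32 = π(0.0390)⁴/32 = 2.271×10^-7 m⁴.
τ_max = T·r/J = 333.1 × 0.0195 / 2.271×10^-7 = 2.860×10^7 Pa.

28.6 MPa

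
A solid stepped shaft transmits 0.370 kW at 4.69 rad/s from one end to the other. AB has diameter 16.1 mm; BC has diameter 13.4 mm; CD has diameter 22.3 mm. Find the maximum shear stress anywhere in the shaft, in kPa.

167000 kPa

ω = 4.69 rad/s, so T = P/ω = 0.370×10³ / 4.690 = 78.89 N·m.
Under the same torque, τ_max = 16T/(πd³) is largest where d is smallest — segment BC (d = 13.4 mm).
τ_max = 16·78.89/(π·(0.0134)³) = 1.670×10^8 Pa.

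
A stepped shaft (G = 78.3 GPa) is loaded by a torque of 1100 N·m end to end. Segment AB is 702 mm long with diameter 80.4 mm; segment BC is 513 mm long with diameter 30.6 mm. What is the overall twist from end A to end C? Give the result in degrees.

J_AB = π(0.0804)⁴/32 = 4.10×10^-6 m⁴; J_BC = π(0.0306)⁴/32 = 8.61×10^-8 m⁴.
θ = (T/G)·Σ L_i/J_i = (1100/78.3×10⁹)·(0.702/4.10×10^-6 + 0.513/8.61×10^-8) = 0.08613 rad.

4.93°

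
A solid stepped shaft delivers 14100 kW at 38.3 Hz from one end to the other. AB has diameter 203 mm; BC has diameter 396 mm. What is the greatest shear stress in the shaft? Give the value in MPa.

ω = 2π·38.3 = 240.6 rad/s, so T = P/ω = 14100×10³ / 240.6 = 58590 N·m.
Under the same torque, τ_max = 16T/(πd³) is largest where d is smallest — segment AB (d = 203 mm).
τ_max = 16·58590/(π·(0.203)³) = 3.567×10^7 Pa.

35.7 MPa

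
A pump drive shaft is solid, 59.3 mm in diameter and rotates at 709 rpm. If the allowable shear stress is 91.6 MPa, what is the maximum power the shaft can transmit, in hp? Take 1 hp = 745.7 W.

J = πd⁴/32 = π(0.0593)⁴/32 = 1.214×10^-6 m⁴.
T_max = τ_allow·J/r = 9.16×10^7 × 1.214×10^-6 / 0.0296 = 3751 N·m.
ω = 2π·709/60 = 74.25 rad/s, so P_max = T_max·ω = 2.785×10^5 W.

373 hp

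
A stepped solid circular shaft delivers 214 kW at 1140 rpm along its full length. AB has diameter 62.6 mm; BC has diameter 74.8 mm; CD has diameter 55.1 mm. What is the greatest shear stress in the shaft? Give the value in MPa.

ω = 2π·1140/60 = 119.4 rad/s, so T = P/ω = 214×10³ / 119.4 = 1793 N·m.
Under the same torque, τ_max = 16T/(πd³) is largest where d is smallest — segment CD (d = 55.1 mm).
τ_max = 16·1793/(π·(0.0551)³) = 5.458×10^7 Pa.

54.6 MPa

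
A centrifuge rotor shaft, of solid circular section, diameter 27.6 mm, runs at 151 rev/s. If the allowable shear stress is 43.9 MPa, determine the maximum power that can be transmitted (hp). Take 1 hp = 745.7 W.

231 hp

J = πd⁴/32 = π(0.0276)⁴/32 = 5.697×10^-8 m⁴.
T_max = τ_allow·J/r = 4.39×10^7 × 5.697×10^-8 / 0.0138 = 181.2 N·m.
ω = 2π·151 = 948.8 rad/s, so P_max = T_max·ω = 1.719×10^5 W.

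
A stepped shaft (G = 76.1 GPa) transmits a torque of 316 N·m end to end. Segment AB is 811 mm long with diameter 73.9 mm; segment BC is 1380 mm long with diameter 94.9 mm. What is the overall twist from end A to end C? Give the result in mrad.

J_AB = π(0.0739)⁴/32 = 2.93×10^-6 m⁴; J_BC = π(0.0949)⁴/32 = 7.96×10^-6 m⁴.
θ = (T/G)·Σ L_i/J_i = (316.0/76.1×10⁹)·(0.811/2.93×10^-6 + 1.38/7.96×10^-6) = 1.870×10^-3 rad.

1.87 mrad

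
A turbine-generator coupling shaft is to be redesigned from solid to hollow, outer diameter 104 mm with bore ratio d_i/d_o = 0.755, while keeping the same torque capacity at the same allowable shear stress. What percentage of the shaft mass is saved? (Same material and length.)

44.1 %

Equal τ_max and T ⇒ the solid shaft needs d_s³ = d_o³(1−k⁴), so d_s = 104·(1−0.755⁴)^(1/3) = 91.23 mm.
Area ratio A_h/A_s = d_o²(1−k²)/d_s² = (1−k²)/(1−k⁴)^(2/3) = 0.5587.
Mass saving = 1 − 0.5587 = 44.1 %.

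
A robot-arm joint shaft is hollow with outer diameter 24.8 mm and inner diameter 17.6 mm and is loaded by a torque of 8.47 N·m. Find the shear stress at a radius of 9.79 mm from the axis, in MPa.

2.99 MPa

J = π(d_o⁴ − d_i⁴)/32 = π(0.0248⁴ − 0.0176⁴)/32 = 2.772×10^-8 m⁴.
Shear stress varies linearly with radius: τ = T·r/J = 8.470 × 0.00979 / 2.772×10^-8 = 2.992×10^6 Pa.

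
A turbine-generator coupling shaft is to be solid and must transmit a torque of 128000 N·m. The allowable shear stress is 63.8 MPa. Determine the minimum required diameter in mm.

217 mm

For a solid shaft τ_max = 16T/(πd³), so d = (16T/(π τ_allow))^(1/3) = (16·128000/(π·6.38×10^7))^(1/3) = 0.2170 m.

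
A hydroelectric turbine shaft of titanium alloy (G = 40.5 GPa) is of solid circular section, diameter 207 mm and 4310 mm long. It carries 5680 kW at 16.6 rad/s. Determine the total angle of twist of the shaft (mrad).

202 mrad

ω = 16.6 rad/s, so T = P/ω = 5680×10³ / 16.60 = 342200 N·m.
J = πd⁴/32 = π(0.207)⁴/32 = 1.803×10^-4 m⁴.
θ = T·L/(G·J) = 342200 × 4.31 / (40.5×10⁹ × 1.803×10^-4) = 0.2020 rad.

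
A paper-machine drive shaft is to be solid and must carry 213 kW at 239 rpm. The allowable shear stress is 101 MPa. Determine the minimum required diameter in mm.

ω = 2π·239/60 = 25.03 rad/s, so T = P/ω = 213×10³ / 25.03 = 8510 N·m.
For a solid shaft τ_max = 16T/(πd³), so d = (16T/(π τ_allow))^(1/3) = (16·8510/(π·1.01×10^8))^(1/3) = 0.07543 m.

75.4 mm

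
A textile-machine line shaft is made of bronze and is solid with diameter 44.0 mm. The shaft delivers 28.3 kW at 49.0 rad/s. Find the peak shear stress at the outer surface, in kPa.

34500 kPa

ω = 49.0 rad/s, so T = P/ω = 28.3×10³ / 49.00 = 577.6 N·m.
J = πd⁴/32 = π(0.0440)⁴/32 = 3.680×10^-7 m⁴.
τ_max = T·r/J = 577.6 × 0.0220 / 3.680×10^-7 = 3.453×10^7 Pa.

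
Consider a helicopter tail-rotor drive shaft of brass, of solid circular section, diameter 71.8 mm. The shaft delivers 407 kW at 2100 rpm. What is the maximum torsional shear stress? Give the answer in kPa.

ω = 2π·2100/60 = 219.9 rad/s, so T = P/ω = 407×10³ / 219.9 = 1851 N·m.
J = πd⁴/32 = π(0.0718)⁴/32 = 2.609×10^-6 m⁴.
τ_max = T·r/J = 1851 × 0.0359 / 2.609×10^-6 = 2.546×10^7 Pa.

25500 kPa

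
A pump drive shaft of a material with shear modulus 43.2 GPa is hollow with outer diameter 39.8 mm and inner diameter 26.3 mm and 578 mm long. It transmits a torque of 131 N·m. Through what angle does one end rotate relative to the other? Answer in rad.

J = π(d_o⁴ − d_i⁴)/32 = π(0.0398⁴ − 0.0263⁴)/32 = 1.994×10^-7 m⁴.
θ = T·L/(G·J) = 131.0 × 0.578 / (43.2×10⁹ × 1.994×10^-7) = 8.791×10^-3 rad.

0.00879 rad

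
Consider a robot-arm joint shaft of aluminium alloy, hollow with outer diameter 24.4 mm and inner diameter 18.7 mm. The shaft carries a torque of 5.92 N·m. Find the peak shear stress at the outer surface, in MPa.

J = π(d_o⁴ − d_i⁴)/32 = π(0.0244⁴ − 0.0187⁴)/32 = 2.279×10^-8 m⁴.
τ_max = T·r/J = 5.920 × 0.0122 / 2.279×10^-8 = 3.169×10^6 Pa.

3.17 MPa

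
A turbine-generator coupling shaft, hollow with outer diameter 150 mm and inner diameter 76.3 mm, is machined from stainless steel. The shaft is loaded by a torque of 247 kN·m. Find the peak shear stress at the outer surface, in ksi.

57.9 ksi

J = π(d_o⁴ − d_i⁴)/32 = π(0.150⁴ − 0.0763⁴)/32 = 4.637×10^-5 m⁴.
τ_max = T·r/J = 247000 × 0.0750 / 4.637×10^-5 = 3.995×10^8 Pa.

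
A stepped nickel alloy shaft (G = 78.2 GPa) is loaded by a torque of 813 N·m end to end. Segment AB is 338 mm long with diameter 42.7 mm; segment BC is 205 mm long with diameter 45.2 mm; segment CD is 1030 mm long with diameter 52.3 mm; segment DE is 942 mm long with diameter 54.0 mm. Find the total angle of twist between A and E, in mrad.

J_AB = π(0.0427)⁴/32 = 3.26×10^-7 m⁴; J_BC = π(0.0452)⁴/32 = 4.10×10^-7 m⁴; J_CD = π(0.0523)⁴/32 = 7.35×10^-7 m⁴; J_DE = π(0.0540)⁴/32 = 8.35×10^-7 m⁴.
θ = (T/G)·Σ L_i/J_i = (813.0/78.2×10⁹)·(0.338/3.26×10^-7 + 0.205/4.10×10^-7 + 1.03/7.35×10^-7 + 0.942/8.35×10^-7) = 0.04228 rad.

42.3 mrad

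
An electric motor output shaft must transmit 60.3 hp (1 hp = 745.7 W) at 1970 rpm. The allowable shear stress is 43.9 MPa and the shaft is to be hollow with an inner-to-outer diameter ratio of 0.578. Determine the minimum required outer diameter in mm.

30.5 mm

ω = 2π·1970/60 = 206.3 rad/s, so T = P/ω = 60.3×745.7 / 206.3 = 218.0 N·m.
For a hollow shaft with d_i/d_o = 0.578: τ_max = 16T/(π d_o³ (1−k⁴)), so d_o = [16T/(π τ_allow (1−k⁴))]^(1/3) = [16·218.0/(π·4.39×10^7·0.8884)]^(1/3) = 0.03053 m.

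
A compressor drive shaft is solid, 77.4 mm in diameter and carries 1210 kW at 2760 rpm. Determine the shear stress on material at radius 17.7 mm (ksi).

3.05 ksi

ω = 2π·2760/60 = 289.0 rad/s, so T = P/ω = 1210×10³ / 289.0 = 4186 N·m.
J = πd⁴/32 = π(0.0774)⁴/32 = 3.523×10^-6 m⁴.
Shear stress varies linearly with radius: τ = T·r/J = 4186 × 0.0177 / 3.523×10^-6 = 2.103×10^7 Pa.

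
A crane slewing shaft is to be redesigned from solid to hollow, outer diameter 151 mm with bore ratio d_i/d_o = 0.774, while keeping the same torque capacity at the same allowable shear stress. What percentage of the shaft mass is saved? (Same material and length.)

46.1 %

Equal τ_max and T ⇒ the solid shaft needs d_s³ = d_o³(1−k⁴), so d_s = 151·(1−0.774⁴)^(1/3) = 130.2 mm.
Area ratio A_h/A_s = d_o²(1−k²)/d_s² = (1−k²)/(1−k⁴)^(2/3) = 0.5392.
Mass saving = 1 − 0.5392 = 46.1 %.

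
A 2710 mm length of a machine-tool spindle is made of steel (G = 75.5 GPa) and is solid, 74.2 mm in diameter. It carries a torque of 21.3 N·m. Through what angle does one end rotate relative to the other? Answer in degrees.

J = πd⁴/32 = π(0.0742)⁴/32 = 2.976×10^-6 m⁴.
θ = T·L/(G·J) = 21.30 × 2.71 / (75.5×10⁹ × 2.976×10^-6) = 2.569×10^-4 rad.

0.0147°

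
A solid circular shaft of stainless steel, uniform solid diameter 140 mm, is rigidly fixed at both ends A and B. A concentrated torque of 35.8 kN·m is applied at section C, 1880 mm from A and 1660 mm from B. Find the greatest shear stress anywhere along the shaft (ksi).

5.12 ksi

With uniform GJ and both ends fixed, compatibility θ_AC = θ_CB gives T_A·a = T_B·b, together with T_A + T_B = T₀.
T_A = T₀·b/(a+b) = 35800·1660/3540 = 16790 N·m; T_B = 19010 N·m.
τ in each portion: τ_AC = 3.12×10^7 Pa, τ_CB = 3.53×10^7 Pa; maximum is in CB.
τ_max = T_CB·r/J = 19010·0.0700/3.77×10^-5 = 3.529×10^7 Pa.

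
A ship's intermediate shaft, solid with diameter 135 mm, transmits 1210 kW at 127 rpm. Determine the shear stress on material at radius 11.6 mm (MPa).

ω = 2π·127/60 = 13.30 rad/s, so T = P/ω = 1210×10³ / 13.30 = 90980 N·m.
J = πd⁴/32 = π(0.135)⁴/32 = 3.261×10^-5 m⁴.
Shear stress varies linearly with radius: τ = T·r/J = 90980 × 0.0116 / 3.261×10^-5 = 3.237×10^7 Pa.

32.4 MPa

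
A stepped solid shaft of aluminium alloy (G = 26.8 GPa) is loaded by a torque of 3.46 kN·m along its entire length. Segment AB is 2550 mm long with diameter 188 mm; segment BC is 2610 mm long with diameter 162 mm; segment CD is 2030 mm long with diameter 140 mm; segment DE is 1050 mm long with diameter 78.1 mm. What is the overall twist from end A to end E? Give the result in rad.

J_AB = π(0.188)⁴/32 = 1.23×10^-4 m⁴; J_BC = π(0.162)⁴/32 = 6.76×10^-5 m⁴; J_CD = π(0.140)⁴/32 = 3.77×10^-5 m⁴; J_DE = π(0.0781)⁴/32 = 3.65×10^-6 m⁴.
θ = (T/G)·Σ L_i/J_i = (3460/26.8×10⁹)·(2.55/1.23×10^-4 + 2.61/6.76×10^-5 + 2.03/3.77×10^-5 + 1.05/3.65×10^-6) = 0.05173 rad.

0.0517 rad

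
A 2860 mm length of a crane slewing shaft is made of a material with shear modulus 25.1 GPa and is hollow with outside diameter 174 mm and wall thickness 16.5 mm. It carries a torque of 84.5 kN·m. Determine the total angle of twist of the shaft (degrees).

J = π(d_o⁴ − d_i⁴)/32 = π(0.174⁴ − 0.141⁴)/32 = 5.119×10^-5 m⁴.
θ = T·L/(G·J) = 84500 × 2.86 / (25.1×10⁹ × 5.119×10^-5) = 0.1881 rad.

10.8°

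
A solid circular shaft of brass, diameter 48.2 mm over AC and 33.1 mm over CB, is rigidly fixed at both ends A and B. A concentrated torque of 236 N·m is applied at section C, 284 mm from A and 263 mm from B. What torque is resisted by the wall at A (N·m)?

Compatibility: T_A·a/J_AC = T_B·b/J_CB with T_A + T_B = T₀.
J_AC = 5.30×10^-7 m⁴, J_CB = 1.18×10^-7 m⁴, so T_A = T₀·(J_AC/a)/((J_AC/a)+(J_CB/b)) = 190.3 N·m, T_B = 45.70 N·m.

190 N·m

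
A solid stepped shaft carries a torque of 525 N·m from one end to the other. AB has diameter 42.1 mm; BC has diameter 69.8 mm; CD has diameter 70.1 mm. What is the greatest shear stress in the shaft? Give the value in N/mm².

35.8 N/mm²

Under the same torque, τ_max = 16T/(πd³) is largest where d is smallest — segment AB (d = 42.1 mm).
τ_max = 16·525.0/(π·(0.0421)³) = 3.583×10^7 Pa.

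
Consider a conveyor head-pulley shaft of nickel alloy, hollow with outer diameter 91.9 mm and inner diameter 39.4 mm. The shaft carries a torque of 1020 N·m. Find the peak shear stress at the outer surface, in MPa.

J = π(d_o⁴ − d_i⁴)/32 = π(0.0919⁴ − 0.0394⁴)/32 = 6.766×10^-6 m⁴.
τ_max = T·r/J = 1020 × 0.0460 / 6.766×10^-6 = 6.927×10^6 Pa.

6.93 MPa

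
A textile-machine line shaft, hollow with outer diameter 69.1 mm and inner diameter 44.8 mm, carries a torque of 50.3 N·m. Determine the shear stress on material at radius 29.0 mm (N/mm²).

0.792 N/mm²

J = π(d_o⁴ − d_i⁴)/32 = π(0.0691⁴ − 0.0448⁴)/32 = 1.843×10^-6 m⁴.
Shear stress varies linearly with radius: τ = T·r/J = 50.30 × 0.0290 / 1.843×10^-6 = 7.916×10^5 Pa.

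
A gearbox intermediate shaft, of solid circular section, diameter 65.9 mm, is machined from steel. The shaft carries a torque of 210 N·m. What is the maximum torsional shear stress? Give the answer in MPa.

J = πd⁴/32 = π(0.0659)⁴/32 = 1.852×10^-6 m⁴.
τ_max = T·r/J = 210.0 × 0.0330 / 1.852×10^-6 = 3.737×10^6 Pa.

3.74 MPa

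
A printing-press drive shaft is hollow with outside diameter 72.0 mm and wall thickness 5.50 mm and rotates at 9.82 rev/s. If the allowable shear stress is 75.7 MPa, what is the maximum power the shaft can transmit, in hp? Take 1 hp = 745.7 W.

223 hp

J = π(d_o⁴ − d_i⁴)/32 = π(0.0720⁴ − 0.0610⁴)/32 = 1.279×10^-6 m⁴.
T_max = τ_allow·J/r = 7.57×10^7 × 1.279×10^-6 / 0.0360 = 2689 N·m.
ω = 2π·9.82 = 61.70 rad/s, so P_max = T_max·ω = 1.659×10^5 W.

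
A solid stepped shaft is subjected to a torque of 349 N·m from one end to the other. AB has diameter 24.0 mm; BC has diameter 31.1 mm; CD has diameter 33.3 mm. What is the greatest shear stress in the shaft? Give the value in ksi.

Under the same torque, τ_max = 16T/(πd³) is largest where d is smallest — segment AB (d = 24.0 mm).
τ_max = 16·349.0/(π·(0.0240)³) = 1.286×10^8 Pa.

18.6 ksi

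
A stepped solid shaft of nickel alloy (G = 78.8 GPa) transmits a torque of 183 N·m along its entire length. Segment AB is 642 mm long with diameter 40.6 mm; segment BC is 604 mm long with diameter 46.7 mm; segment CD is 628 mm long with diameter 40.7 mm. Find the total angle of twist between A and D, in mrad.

J_AB = π(0.0406)⁴/32 = 2.67×10^-7 m⁴; J_BC = π(0.0467)⁴/32 = 4.67×10^-7 m⁴; J_CD = π(0.0407)⁴/32 = 2.69×10^-7 m⁴.
θ = (T/G)·Σ L_i/J_i = (183.0/78.8×10⁹)·(0.642/2.67×10^-7 + 0.604/4.67×10^-7 + 0.628/2.69×10^-7) = 0.01401 rad.

14.0 mrad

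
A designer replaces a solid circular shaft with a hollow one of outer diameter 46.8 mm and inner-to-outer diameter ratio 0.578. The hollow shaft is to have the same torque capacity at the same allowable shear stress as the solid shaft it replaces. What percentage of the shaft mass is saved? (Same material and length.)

27.9 %

Equal τ_max and T ⇒ the solid shaft needs d_s³ = d_o³(1−k⁴), so d_s = 46.8·(1−0.578⁴)^(1/3) = 44.99 mm.
Area ratio A_h/A_s = d_o²(1−k²)/d_s² = (1−k²)/(1−k⁴)^(2/3) = 0.7206.
Mass saving = 1 − 0.7206 = 27.9 %.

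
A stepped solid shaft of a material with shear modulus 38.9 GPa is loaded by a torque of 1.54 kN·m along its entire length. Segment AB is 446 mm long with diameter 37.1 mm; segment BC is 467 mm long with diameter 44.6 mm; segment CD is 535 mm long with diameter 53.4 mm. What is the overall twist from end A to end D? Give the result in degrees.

9.69°

J_AB = π(0.0371)⁴/32 = 1.86×10^-7 m⁴; J_BC = π(0.0446)⁴/32 = 3.88×10^-7 m⁴; J_CD = π(0.0534)⁴/32 = 7.98×10^-7 m⁴.
θ = (T/G)·Σ L_i/J_i = (1540/38.9×10⁹)·(0.446/1.86×10^-7 + 0.467/3.88×10^-7 + 0.535/7.98×10^-7) = 0.1691 rad.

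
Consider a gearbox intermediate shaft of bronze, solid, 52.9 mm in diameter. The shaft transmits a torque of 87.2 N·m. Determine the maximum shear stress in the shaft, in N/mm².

3.00 N/mm²

J = πd⁴/32 = π(0.0529)⁴/32 = 7.688×10^-7 m⁴.
τ_max = T·r/J = 87.20 × 0.0264 / 7.688×10^-7 = 3.000×10^6 Pa.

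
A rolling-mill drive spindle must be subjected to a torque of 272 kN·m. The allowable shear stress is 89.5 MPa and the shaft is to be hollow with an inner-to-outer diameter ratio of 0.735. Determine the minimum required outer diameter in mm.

280 mm

For a hollow shaft with d_i/d_o = 0.735: τ_max = 16T/(π d_o³ (1−k⁴)), so d_o = [16T/(π τ_allow (1−k⁴))]^(1/3) = [16·272000/(π·8.95×10^7·0.7082)]^(1/3) = 0.2796 m.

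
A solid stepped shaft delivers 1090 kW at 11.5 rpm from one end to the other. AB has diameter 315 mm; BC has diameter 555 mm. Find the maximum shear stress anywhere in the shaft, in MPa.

ω = 2π·11.5/60 = 1.204 rad/s, so T = P/ω = 1090×10³ / 1.204 = 905100 N·m.
Under the same torque, τ_max = 16T/(πd³) is largest where d is smallest — segment AB (d = 315 mm).
τ_max = 16·905100/(π·(0.315)³) = 1.475×10^8 Pa.

147 MPa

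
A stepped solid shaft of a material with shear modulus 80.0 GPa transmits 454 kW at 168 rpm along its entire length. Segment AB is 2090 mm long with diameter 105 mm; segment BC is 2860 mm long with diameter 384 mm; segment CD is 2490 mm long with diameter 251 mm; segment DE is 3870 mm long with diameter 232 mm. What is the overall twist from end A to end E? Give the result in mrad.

ω = 2π·168/60 = 17.59 rad/s, so T = P/ω = 454×10³ / 17.59 = 25810 N·m.
J_AB = π(0.105)⁴/32 = 1.19×10^-5 m⁴; J_BC = π(0.384)⁴/32 = 2.13×10^-3 m⁴; J_CD = π(0.251)⁴/32 = 3.90×10^-4 m⁴; J_DE = π(0.232)⁴/32 = 2.84×10^-4 m⁴.
θ = (T/G)·Σ L_i/J_i = (25810/80.0×10⁹)·(2.09/1.19×10^-5 + 2.86/2.13×10^-3 + 2.49/3.90×10^-4 + 3.87/2.84×10^-4) = 0.06338 rad.

63.4 mrad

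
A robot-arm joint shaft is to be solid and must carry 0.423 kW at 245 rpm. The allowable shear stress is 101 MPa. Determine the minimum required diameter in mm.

ω = 2π·245/60 = 25.66 rad/s, so T = P/ω = 0.423×10³ / 25.66 = 16.49 N·m.
For a solid shaft τ_max = 16T/(πd³), so d = (16T/(π τ_allow))^(1/3) = (16·16.49/(π·1.01×10^8))^(1/3) = 0.009403 m.

9.40 mm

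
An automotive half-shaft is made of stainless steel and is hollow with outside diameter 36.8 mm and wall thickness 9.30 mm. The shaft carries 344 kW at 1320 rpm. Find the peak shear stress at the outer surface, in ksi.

ω = 2π·1320/60 = 138.2 rad/s, so T = P/ω = 344×10³ / 138.2 = 2489 N·m.
J = π(d_o⁴ − d_i⁴)/32 = π(0.0368⁴ − 0.0182⁴)/32 = 1.693×10^-7 m⁴.
τ_max = T·r/J = 2489 × 0.0184 / 1.693×10^-7 = 2.705×10^8 Pa.

39.2 ksi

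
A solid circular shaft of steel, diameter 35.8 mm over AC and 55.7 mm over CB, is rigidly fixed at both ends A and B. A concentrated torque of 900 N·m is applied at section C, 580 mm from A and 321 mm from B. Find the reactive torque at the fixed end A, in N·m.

Compatibility: T_A·a/J_AC = T_B·b/J_CB with T_A + T_B = T₀.
J_AC = 1.61×10^-7 m⁴, J_CB = 9.45×10^-7 m⁴, so T_A = T₀·(J_AC/a)/((J_AC/a)+(J_CB/b)) = 77.67 N·m, T_B = 822.3 N·m.

77.7 N·m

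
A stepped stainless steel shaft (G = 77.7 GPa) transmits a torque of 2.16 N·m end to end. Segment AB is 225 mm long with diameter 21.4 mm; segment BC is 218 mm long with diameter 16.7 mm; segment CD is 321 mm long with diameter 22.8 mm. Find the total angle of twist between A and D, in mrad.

1.43 mrad

J_AB = π(0.0214)⁴/32 = 2.06×10^-8 m⁴; J_BC = π(0.0167)⁴/32 = 7.64×10^-9 m⁴; J_CD = π(0.0228)⁴/32 = 2.65×10^-8 m⁴.
θ = (T/G)·Σ L_i/J_i = (2.160/77.7×10⁹)·(0.225/2.06×10^-8 + 0.218/7.64×10^-9 + 0.321/2.65×10^-8) = 1.434×10^-3 rad.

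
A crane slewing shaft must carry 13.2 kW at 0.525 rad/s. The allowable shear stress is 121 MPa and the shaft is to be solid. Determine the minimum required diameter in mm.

102 mm

ω = 0.525 rad/s, so T = P/ω = 13.2×10³ / 0.5250 = 25140 N·m.
For a solid shaft τ_max = 16T/(πd³), so d = (16T/(π τ_allow))^(1/3) = (16·25140/(π·1.21×10^8))^(1/3) = 0.1019 m.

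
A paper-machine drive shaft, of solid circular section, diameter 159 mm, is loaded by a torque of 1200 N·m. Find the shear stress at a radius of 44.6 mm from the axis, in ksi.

J = πd⁴/32 = π(0.159)⁴/32 = 6.275×10^-5 m⁴.
Shear stress varies linearly with radius: τ = T·r/J = 1200 × 0.0446 / 6.275×10^-5 = 8.530×10^5 Pa.

0.124 ksi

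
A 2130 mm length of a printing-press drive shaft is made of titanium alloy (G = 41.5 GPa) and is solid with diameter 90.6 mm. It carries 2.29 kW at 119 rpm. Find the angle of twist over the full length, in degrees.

0.0817°

ω = 2π·119/60 = 12.46 rad/s, so T = P/ω = 2.29×10³ / 12.46 = 183.8 N·m.
J = πd⁴/32 = π(0.0906)⁴/32 = 6.615×10^-6 m⁴.
θ = T·L/(G·J) = 183.8 × 2.13 / (41.5×10⁹ × 6.615×10^-6) = 1.426×10^-3 rad.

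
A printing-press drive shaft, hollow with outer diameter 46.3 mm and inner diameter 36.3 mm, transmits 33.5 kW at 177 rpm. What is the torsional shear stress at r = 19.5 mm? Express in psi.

18200 psi

ω = 2π·177/60 = 18.54 rad/s, so T = P/ω = 33.5×10³ / 18.54 = 1807 N·m.
J = π(d_o⁴ − d_i⁴)/32 = π(0.0463⁴ − 0.0363⁴)/32 = 2.807×10^-7 m⁴.
Shear stress varies linearly with radius: τ = T·r/J = 1807 × 0.0195 / 2.807×10^-7 = 1.256×10^8 Pa.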